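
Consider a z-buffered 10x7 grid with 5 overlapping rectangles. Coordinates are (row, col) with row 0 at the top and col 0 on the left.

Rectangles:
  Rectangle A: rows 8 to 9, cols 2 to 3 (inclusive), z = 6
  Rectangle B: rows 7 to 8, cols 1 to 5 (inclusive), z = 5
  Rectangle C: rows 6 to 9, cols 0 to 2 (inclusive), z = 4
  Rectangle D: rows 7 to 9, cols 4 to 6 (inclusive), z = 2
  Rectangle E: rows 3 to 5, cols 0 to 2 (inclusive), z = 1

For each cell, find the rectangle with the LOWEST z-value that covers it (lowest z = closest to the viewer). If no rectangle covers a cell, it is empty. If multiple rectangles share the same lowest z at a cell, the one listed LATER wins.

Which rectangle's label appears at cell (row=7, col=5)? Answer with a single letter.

Answer: D

Derivation:
Check cell (7,5):
  A: rows 8-9 cols 2-3 -> outside (row miss)
  B: rows 7-8 cols 1-5 z=5 -> covers; best now B (z=5)
  C: rows 6-9 cols 0-2 -> outside (col miss)
  D: rows 7-9 cols 4-6 z=2 -> covers; best now D (z=2)
  E: rows 3-5 cols 0-2 -> outside (row miss)
Winner: D at z=2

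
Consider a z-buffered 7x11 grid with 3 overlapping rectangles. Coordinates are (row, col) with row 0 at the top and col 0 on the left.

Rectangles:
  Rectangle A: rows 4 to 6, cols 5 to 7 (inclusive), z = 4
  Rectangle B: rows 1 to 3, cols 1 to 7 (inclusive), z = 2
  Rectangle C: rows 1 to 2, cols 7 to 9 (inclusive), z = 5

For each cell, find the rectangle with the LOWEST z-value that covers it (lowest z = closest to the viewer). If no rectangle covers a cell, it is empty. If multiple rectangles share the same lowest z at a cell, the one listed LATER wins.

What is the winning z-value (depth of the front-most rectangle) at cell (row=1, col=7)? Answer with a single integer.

Answer: 2

Derivation:
Check cell (1,7):
  A: rows 4-6 cols 5-7 -> outside (row miss)
  B: rows 1-3 cols 1-7 z=2 -> covers; best now B (z=2)
  C: rows 1-2 cols 7-9 z=5 -> covers; best now B (z=2)
Winner: B at z=2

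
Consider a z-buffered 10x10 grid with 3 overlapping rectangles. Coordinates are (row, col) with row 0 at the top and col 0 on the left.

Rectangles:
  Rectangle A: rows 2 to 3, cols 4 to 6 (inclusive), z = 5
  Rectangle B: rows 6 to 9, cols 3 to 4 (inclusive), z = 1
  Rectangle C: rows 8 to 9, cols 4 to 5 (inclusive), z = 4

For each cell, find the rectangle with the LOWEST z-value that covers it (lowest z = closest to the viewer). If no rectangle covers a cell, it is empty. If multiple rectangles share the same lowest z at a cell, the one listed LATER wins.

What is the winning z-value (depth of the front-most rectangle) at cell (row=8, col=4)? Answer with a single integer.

Check cell (8,4):
  A: rows 2-3 cols 4-6 -> outside (row miss)
  B: rows 6-9 cols 3-4 z=1 -> covers; best now B (z=1)
  C: rows 8-9 cols 4-5 z=4 -> covers; best now B (z=1)
Winner: B at z=1

Answer: 1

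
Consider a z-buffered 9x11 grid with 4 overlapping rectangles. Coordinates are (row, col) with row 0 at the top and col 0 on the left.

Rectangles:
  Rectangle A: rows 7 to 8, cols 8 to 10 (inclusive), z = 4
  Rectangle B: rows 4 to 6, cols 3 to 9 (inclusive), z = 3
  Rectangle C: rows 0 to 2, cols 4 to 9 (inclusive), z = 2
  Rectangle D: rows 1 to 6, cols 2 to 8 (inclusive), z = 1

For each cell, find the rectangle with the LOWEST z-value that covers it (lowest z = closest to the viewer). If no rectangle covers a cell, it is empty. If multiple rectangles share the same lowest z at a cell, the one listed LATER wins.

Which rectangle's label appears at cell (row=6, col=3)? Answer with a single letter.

Answer: D

Derivation:
Check cell (6,3):
  A: rows 7-8 cols 8-10 -> outside (row miss)
  B: rows 4-6 cols 3-9 z=3 -> covers; best now B (z=3)
  C: rows 0-2 cols 4-9 -> outside (row miss)
  D: rows 1-6 cols 2-8 z=1 -> covers; best now D (z=1)
Winner: D at z=1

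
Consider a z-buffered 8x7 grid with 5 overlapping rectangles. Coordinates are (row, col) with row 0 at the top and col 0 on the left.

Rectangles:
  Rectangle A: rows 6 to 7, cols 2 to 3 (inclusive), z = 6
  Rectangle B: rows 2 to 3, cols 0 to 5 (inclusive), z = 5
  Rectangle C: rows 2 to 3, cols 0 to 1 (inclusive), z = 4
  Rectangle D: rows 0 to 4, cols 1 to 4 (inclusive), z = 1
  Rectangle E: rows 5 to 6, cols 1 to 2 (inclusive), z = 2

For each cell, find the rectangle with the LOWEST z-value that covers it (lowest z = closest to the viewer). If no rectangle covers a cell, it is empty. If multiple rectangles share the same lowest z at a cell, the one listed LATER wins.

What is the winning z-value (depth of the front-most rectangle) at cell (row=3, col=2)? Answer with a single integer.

Check cell (3,2):
  A: rows 6-7 cols 2-3 -> outside (row miss)
  B: rows 2-3 cols 0-5 z=5 -> covers; best now B (z=5)
  C: rows 2-3 cols 0-1 -> outside (col miss)
  D: rows 0-4 cols 1-4 z=1 -> covers; best now D (z=1)
  E: rows 5-6 cols 1-2 -> outside (row miss)
Winner: D at z=1

Answer: 1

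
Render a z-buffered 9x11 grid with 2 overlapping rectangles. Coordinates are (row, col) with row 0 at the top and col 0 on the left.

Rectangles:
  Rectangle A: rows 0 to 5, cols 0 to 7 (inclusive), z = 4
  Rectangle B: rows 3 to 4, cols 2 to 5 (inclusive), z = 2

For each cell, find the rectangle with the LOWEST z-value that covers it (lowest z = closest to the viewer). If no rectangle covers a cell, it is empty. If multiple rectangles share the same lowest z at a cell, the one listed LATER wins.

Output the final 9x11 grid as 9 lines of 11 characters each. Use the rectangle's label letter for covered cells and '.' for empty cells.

AAAAAAAA...
AAAAAAAA...
AAAAAAAA...
AABBBBAA...
AABBBBAA...
AAAAAAAA...
...........
...........
...........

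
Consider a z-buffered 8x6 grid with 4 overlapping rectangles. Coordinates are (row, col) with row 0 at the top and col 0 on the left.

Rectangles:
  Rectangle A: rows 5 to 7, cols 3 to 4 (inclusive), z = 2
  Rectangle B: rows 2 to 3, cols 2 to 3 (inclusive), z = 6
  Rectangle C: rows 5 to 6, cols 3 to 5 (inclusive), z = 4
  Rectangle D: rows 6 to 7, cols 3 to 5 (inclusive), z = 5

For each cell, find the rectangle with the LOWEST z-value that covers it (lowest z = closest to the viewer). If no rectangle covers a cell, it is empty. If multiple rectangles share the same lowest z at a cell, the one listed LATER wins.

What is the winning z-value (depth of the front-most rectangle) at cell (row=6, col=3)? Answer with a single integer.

Answer: 2

Derivation:
Check cell (6,3):
  A: rows 5-7 cols 3-4 z=2 -> covers; best now A (z=2)
  B: rows 2-3 cols 2-3 -> outside (row miss)
  C: rows 5-6 cols 3-5 z=4 -> covers; best now A (z=2)
  D: rows 6-7 cols 3-5 z=5 -> covers; best now A (z=2)
Winner: A at z=2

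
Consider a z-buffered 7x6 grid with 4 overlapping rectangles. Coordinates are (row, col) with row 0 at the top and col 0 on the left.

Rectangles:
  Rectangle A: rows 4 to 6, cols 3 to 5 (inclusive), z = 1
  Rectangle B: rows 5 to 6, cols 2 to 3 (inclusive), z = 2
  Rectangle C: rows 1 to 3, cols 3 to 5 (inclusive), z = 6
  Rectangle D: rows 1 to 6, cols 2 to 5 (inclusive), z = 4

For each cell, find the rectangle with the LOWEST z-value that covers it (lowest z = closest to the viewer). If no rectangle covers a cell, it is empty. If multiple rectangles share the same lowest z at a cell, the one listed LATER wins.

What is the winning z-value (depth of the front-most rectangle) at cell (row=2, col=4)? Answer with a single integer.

Check cell (2,4):
  A: rows 4-6 cols 3-5 -> outside (row miss)
  B: rows 5-6 cols 2-3 -> outside (row miss)
  C: rows 1-3 cols 3-5 z=6 -> covers; best now C (z=6)
  D: rows 1-6 cols 2-5 z=4 -> covers; best now D (z=4)
Winner: D at z=4

Answer: 4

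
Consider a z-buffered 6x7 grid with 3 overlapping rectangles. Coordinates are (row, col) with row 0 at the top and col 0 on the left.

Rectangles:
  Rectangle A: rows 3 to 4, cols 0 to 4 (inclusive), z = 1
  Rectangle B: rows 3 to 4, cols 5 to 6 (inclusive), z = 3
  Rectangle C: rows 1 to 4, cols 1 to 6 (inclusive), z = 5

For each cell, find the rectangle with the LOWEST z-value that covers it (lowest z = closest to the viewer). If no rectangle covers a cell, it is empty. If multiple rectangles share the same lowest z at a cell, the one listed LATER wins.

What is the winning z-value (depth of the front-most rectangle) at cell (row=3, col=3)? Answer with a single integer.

Answer: 1

Derivation:
Check cell (3,3):
  A: rows 3-4 cols 0-4 z=1 -> covers; best now A (z=1)
  B: rows 3-4 cols 5-6 -> outside (col miss)
  C: rows 1-4 cols 1-6 z=5 -> covers; best now A (z=1)
Winner: A at z=1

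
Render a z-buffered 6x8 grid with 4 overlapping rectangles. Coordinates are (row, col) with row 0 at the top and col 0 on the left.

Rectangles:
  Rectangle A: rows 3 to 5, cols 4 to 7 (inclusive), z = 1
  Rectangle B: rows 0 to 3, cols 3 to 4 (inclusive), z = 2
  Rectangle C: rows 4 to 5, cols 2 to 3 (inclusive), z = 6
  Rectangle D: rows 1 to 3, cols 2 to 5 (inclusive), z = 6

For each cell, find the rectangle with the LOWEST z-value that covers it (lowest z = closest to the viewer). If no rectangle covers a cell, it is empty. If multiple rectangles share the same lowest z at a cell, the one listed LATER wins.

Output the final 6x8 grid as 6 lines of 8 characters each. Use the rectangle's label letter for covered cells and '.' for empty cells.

...BB...
..DBBD..
..DBBD..
..DBAAAA
..CCAAAA
..CCAAAA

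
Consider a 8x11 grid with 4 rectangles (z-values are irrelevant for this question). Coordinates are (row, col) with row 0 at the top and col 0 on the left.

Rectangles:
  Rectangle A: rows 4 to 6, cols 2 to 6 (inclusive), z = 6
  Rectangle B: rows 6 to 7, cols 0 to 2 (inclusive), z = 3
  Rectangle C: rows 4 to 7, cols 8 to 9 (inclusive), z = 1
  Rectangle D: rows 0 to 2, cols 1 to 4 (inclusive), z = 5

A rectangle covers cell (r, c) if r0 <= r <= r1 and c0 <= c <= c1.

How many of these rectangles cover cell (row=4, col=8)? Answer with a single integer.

Answer: 1

Derivation:
Check cell (4,8):
  A: rows 4-6 cols 2-6 -> outside (col miss)
  B: rows 6-7 cols 0-2 -> outside (row miss)
  C: rows 4-7 cols 8-9 -> covers
  D: rows 0-2 cols 1-4 -> outside (row miss)
Count covering = 1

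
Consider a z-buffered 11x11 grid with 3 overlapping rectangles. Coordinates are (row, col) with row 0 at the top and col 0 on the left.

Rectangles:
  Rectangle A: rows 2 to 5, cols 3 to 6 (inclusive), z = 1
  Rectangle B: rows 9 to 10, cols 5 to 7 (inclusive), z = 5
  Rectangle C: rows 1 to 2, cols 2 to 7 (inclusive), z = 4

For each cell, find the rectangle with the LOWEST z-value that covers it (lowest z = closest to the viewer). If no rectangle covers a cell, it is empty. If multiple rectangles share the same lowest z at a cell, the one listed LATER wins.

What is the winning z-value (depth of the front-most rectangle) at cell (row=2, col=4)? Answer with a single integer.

Check cell (2,4):
  A: rows 2-5 cols 3-6 z=1 -> covers; best now A (z=1)
  B: rows 9-10 cols 5-7 -> outside (row miss)
  C: rows 1-2 cols 2-7 z=4 -> covers; best now A (z=1)
Winner: A at z=1

Answer: 1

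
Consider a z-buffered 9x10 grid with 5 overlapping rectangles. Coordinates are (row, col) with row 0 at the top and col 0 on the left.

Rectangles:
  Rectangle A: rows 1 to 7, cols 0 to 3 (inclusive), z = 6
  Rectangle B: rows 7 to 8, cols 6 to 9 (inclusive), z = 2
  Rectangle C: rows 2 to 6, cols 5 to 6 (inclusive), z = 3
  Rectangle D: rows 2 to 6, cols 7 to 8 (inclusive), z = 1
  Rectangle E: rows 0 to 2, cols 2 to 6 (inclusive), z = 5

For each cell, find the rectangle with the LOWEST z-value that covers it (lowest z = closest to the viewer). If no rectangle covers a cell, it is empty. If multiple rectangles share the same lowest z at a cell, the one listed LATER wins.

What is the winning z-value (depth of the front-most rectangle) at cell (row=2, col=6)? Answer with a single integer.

Answer: 3

Derivation:
Check cell (2,6):
  A: rows 1-7 cols 0-3 -> outside (col miss)
  B: rows 7-8 cols 6-9 -> outside (row miss)
  C: rows 2-6 cols 5-6 z=3 -> covers; best now C (z=3)
  D: rows 2-6 cols 7-8 -> outside (col miss)
  E: rows 0-2 cols 2-6 z=5 -> covers; best now C (z=3)
Winner: C at z=3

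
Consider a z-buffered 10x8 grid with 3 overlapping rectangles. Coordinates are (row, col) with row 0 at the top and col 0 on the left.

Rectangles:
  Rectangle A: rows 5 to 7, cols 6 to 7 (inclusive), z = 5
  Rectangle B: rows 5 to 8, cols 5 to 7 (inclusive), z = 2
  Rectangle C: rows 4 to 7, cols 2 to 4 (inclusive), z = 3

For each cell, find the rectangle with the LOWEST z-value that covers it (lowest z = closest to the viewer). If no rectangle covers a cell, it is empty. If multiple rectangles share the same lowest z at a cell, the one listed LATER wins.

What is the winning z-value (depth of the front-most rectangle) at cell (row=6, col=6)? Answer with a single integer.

Check cell (6,6):
  A: rows 5-7 cols 6-7 z=5 -> covers; best now A (z=5)
  B: rows 5-8 cols 5-7 z=2 -> covers; best now B (z=2)
  C: rows 4-7 cols 2-4 -> outside (col miss)
Winner: B at z=2

Answer: 2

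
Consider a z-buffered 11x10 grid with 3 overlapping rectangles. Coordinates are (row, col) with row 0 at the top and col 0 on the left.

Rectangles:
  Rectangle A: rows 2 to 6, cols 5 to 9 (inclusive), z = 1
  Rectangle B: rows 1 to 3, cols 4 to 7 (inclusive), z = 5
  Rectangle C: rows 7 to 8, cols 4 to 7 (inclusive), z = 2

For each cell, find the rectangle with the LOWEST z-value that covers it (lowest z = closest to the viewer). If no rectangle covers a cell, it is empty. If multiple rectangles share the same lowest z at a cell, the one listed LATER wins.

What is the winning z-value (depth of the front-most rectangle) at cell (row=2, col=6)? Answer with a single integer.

Answer: 1

Derivation:
Check cell (2,6):
  A: rows 2-6 cols 5-9 z=1 -> covers; best now A (z=1)
  B: rows 1-3 cols 4-7 z=5 -> covers; best now A (z=1)
  C: rows 7-8 cols 4-7 -> outside (row miss)
Winner: A at z=1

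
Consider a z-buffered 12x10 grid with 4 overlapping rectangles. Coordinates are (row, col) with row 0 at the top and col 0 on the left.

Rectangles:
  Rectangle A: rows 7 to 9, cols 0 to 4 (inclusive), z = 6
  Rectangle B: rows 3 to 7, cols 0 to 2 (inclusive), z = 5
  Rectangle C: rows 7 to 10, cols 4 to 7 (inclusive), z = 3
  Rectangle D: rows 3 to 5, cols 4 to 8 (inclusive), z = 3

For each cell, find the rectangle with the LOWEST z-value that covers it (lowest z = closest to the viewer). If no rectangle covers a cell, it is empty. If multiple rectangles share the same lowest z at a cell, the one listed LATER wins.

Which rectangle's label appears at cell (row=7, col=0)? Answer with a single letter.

Answer: B

Derivation:
Check cell (7,0):
  A: rows 7-9 cols 0-4 z=6 -> covers; best now A (z=6)
  B: rows 3-7 cols 0-2 z=5 -> covers; best now B (z=5)
  C: rows 7-10 cols 4-7 -> outside (col miss)
  D: rows 3-5 cols 4-8 -> outside (row miss)
Winner: B at z=5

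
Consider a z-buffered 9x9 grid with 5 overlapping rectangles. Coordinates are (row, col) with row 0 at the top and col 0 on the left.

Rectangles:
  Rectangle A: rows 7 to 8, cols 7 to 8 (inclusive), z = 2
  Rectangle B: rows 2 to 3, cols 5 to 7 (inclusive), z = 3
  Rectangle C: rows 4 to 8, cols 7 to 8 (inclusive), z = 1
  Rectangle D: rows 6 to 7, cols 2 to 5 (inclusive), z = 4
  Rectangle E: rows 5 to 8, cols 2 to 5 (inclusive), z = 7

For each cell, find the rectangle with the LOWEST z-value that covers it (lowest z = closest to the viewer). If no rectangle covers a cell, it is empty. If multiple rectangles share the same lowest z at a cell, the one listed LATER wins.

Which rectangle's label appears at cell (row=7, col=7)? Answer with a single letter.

Check cell (7,7):
  A: rows 7-8 cols 7-8 z=2 -> covers; best now A (z=2)
  B: rows 2-3 cols 5-7 -> outside (row miss)
  C: rows 4-8 cols 7-8 z=1 -> covers; best now C (z=1)
  D: rows 6-7 cols 2-5 -> outside (col miss)
  E: rows 5-8 cols 2-5 -> outside (col miss)
Winner: C at z=1

Answer: C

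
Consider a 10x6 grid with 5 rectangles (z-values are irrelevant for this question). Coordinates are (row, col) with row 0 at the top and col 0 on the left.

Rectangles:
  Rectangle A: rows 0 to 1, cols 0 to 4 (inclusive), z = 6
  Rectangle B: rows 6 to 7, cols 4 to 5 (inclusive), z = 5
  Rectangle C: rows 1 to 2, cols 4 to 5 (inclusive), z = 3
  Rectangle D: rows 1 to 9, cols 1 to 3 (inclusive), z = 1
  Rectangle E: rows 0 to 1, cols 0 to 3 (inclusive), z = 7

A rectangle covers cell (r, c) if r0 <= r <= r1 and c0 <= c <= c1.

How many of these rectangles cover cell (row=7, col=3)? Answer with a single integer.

Answer: 1

Derivation:
Check cell (7,3):
  A: rows 0-1 cols 0-4 -> outside (row miss)
  B: rows 6-7 cols 4-5 -> outside (col miss)
  C: rows 1-2 cols 4-5 -> outside (row miss)
  D: rows 1-9 cols 1-3 -> covers
  E: rows 0-1 cols 0-3 -> outside (row miss)
Count covering = 1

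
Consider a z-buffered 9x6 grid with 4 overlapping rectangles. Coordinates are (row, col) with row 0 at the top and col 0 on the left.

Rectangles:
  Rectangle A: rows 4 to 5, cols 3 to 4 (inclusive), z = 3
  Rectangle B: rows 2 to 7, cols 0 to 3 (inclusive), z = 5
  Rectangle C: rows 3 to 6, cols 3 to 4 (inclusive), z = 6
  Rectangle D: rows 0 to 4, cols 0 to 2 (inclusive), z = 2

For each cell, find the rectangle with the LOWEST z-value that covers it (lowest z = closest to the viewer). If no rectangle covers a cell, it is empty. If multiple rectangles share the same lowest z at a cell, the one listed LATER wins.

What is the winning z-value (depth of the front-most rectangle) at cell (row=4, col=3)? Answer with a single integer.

Check cell (4,3):
  A: rows 4-5 cols 3-4 z=3 -> covers; best now A (z=3)
  B: rows 2-7 cols 0-3 z=5 -> covers; best now A (z=3)
  C: rows 3-6 cols 3-4 z=6 -> covers; best now A (z=3)
  D: rows 0-4 cols 0-2 -> outside (col miss)
Winner: A at z=3

Answer: 3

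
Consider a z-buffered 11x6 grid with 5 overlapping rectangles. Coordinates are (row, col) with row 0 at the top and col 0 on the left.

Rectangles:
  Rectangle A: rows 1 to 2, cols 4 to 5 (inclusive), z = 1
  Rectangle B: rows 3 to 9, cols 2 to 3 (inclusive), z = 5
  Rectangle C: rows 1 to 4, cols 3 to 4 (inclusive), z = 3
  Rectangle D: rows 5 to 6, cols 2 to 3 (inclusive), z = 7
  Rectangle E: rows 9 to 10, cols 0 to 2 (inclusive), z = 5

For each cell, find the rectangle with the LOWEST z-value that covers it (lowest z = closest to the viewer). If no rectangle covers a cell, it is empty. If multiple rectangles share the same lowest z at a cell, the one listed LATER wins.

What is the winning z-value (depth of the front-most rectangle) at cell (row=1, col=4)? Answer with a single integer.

Answer: 1

Derivation:
Check cell (1,4):
  A: rows 1-2 cols 4-5 z=1 -> covers; best now A (z=1)
  B: rows 3-9 cols 2-3 -> outside (row miss)
  C: rows 1-4 cols 3-4 z=3 -> covers; best now A (z=1)
  D: rows 5-6 cols 2-3 -> outside (row miss)
  E: rows 9-10 cols 0-2 -> outside (row miss)
Winner: A at z=1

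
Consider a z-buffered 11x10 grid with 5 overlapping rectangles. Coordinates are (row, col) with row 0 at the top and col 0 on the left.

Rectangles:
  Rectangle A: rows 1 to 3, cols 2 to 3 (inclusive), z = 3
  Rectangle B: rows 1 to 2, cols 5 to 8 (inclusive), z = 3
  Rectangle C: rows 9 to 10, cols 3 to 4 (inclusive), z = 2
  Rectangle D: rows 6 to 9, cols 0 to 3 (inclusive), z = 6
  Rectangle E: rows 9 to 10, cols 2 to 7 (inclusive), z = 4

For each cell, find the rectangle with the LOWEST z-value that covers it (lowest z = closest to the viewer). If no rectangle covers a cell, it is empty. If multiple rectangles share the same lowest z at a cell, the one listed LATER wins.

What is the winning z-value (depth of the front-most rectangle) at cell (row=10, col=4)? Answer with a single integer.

Check cell (10,4):
  A: rows 1-3 cols 2-3 -> outside (row miss)
  B: rows 1-2 cols 5-8 -> outside (row miss)
  C: rows 9-10 cols 3-4 z=2 -> covers; best now C (z=2)
  D: rows 6-9 cols 0-3 -> outside (row miss)
  E: rows 9-10 cols 2-7 z=4 -> covers; best now C (z=2)
Winner: C at z=2

Answer: 2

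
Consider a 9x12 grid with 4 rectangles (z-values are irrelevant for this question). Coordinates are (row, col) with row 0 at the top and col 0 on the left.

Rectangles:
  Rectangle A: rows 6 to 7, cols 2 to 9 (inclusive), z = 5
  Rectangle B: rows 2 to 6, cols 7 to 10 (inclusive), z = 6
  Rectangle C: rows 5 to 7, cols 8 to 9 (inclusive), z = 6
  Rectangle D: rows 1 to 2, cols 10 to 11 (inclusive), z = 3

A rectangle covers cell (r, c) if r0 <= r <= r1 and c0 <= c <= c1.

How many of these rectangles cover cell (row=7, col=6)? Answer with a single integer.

Answer: 1

Derivation:
Check cell (7,6):
  A: rows 6-7 cols 2-9 -> covers
  B: rows 2-6 cols 7-10 -> outside (row miss)
  C: rows 5-7 cols 8-9 -> outside (col miss)
  D: rows 1-2 cols 10-11 -> outside (row miss)
Count covering = 1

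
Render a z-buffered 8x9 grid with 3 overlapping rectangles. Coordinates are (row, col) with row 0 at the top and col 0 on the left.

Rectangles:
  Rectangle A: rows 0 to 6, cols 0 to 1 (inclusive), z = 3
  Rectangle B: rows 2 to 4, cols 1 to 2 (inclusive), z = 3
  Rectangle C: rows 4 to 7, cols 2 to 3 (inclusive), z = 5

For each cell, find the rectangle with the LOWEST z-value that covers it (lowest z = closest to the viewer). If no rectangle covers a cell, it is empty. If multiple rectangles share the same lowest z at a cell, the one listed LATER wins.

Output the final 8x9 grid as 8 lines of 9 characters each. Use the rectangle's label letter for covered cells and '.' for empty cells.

AA.......
AA.......
ABB......
ABB......
ABBC.....
AACC.....
AACC.....
..CC.....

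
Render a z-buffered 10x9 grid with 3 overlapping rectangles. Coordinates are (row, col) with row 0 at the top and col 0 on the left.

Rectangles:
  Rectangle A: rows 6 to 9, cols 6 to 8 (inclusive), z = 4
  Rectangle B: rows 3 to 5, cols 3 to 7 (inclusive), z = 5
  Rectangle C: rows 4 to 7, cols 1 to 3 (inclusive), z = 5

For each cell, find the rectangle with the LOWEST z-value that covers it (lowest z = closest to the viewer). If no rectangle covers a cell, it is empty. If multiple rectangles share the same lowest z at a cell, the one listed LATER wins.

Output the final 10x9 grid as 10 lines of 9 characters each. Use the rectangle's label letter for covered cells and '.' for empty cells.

.........
.........
.........
...BBBBB.
.CCCBBBB.
.CCCBBBB.
.CCC..AAA
.CCC..AAA
......AAA
......AAA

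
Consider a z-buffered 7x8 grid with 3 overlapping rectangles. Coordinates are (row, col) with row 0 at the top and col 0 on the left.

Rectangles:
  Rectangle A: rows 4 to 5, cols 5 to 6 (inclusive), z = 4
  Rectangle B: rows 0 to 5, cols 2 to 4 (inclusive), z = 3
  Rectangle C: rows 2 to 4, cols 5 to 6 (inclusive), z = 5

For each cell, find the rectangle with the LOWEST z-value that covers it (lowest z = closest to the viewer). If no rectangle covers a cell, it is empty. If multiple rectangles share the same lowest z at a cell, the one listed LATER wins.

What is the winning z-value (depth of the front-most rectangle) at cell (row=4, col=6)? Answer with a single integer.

Check cell (4,6):
  A: rows 4-5 cols 5-6 z=4 -> covers; best now A (z=4)
  B: rows 0-5 cols 2-4 -> outside (col miss)
  C: rows 2-4 cols 5-6 z=5 -> covers; best now A (z=4)
Winner: A at z=4

Answer: 4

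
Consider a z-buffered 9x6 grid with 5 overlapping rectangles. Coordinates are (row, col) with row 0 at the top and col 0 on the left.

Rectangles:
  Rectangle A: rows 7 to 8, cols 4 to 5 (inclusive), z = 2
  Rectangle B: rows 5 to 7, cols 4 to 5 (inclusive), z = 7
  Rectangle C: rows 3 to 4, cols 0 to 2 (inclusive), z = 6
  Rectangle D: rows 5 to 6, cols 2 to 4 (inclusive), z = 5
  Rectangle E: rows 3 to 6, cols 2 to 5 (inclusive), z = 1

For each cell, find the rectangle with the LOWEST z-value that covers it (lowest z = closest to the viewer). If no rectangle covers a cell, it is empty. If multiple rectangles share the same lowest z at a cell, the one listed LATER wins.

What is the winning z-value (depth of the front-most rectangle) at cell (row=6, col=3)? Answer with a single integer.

Check cell (6,3):
  A: rows 7-8 cols 4-5 -> outside (row miss)
  B: rows 5-7 cols 4-5 -> outside (col miss)
  C: rows 3-4 cols 0-2 -> outside (row miss)
  D: rows 5-6 cols 2-4 z=5 -> covers; best now D (z=5)
  E: rows 3-6 cols 2-5 z=1 -> covers; best now E (z=1)
Winner: E at z=1

Answer: 1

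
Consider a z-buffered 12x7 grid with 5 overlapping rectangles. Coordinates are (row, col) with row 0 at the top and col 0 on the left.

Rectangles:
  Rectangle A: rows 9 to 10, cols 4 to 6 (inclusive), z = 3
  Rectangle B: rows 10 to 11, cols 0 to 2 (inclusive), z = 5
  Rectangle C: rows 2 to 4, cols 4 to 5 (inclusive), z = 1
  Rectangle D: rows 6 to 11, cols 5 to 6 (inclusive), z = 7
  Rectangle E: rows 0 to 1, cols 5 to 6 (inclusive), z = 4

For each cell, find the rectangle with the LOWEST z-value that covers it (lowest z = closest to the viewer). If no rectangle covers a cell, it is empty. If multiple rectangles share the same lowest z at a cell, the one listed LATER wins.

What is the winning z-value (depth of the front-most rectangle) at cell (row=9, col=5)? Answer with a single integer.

Check cell (9,5):
  A: rows 9-10 cols 4-6 z=3 -> covers; best now A (z=3)
  B: rows 10-11 cols 0-2 -> outside (row miss)
  C: rows 2-4 cols 4-5 -> outside (row miss)
  D: rows 6-11 cols 5-6 z=7 -> covers; best now A (z=3)
  E: rows 0-1 cols 5-6 -> outside (row miss)
Winner: A at z=3

Answer: 3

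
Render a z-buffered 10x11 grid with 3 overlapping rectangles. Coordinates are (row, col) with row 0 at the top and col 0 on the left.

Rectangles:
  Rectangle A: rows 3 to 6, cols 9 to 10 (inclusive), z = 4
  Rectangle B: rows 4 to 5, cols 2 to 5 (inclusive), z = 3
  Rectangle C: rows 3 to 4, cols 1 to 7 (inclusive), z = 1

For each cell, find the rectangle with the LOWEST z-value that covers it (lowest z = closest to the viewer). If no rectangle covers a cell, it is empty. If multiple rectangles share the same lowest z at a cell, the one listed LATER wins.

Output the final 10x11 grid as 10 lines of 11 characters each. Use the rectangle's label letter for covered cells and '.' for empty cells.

...........
...........
...........
.CCCCCCC.AA
.CCCCCCC.AA
..BBBB...AA
.........AA
...........
...........
...........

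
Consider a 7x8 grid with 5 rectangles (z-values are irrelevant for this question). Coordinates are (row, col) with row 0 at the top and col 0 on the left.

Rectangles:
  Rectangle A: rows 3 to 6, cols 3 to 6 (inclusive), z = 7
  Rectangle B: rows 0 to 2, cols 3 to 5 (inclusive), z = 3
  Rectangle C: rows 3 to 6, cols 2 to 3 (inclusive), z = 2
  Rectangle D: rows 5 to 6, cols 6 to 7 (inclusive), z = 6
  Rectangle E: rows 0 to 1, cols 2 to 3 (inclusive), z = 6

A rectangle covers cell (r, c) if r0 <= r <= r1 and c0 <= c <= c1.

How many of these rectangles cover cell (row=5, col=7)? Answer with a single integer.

Check cell (5,7):
  A: rows 3-6 cols 3-6 -> outside (col miss)
  B: rows 0-2 cols 3-5 -> outside (row miss)
  C: rows 3-6 cols 2-3 -> outside (col miss)
  D: rows 5-6 cols 6-7 -> covers
  E: rows 0-1 cols 2-3 -> outside (row miss)
Count covering = 1

Answer: 1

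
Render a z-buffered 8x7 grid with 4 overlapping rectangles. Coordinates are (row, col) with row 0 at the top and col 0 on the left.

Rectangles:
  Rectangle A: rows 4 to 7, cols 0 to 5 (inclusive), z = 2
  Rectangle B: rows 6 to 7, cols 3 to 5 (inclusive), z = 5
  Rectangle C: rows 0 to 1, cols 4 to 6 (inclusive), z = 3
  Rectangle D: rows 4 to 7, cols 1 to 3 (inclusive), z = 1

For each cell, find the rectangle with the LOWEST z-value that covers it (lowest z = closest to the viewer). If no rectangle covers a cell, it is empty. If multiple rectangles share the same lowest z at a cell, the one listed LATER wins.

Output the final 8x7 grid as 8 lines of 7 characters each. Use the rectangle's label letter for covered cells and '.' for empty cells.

....CCC
....CCC
.......
.......
ADDDAA.
ADDDAA.
ADDDAA.
ADDDAA.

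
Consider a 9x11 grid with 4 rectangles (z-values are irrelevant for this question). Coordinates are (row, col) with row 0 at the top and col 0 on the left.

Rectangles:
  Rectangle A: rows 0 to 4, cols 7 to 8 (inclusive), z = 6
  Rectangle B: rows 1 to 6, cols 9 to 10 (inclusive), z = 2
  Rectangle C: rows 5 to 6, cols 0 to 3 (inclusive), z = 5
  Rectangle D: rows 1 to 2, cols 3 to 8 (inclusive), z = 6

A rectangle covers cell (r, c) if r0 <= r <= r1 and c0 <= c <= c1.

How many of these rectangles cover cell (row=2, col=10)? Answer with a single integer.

Answer: 1

Derivation:
Check cell (2,10):
  A: rows 0-4 cols 7-8 -> outside (col miss)
  B: rows 1-6 cols 9-10 -> covers
  C: rows 5-6 cols 0-3 -> outside (row miss)
  D: rows 1-2 cols 3-8 -> outside (col miss)
Count covering = 1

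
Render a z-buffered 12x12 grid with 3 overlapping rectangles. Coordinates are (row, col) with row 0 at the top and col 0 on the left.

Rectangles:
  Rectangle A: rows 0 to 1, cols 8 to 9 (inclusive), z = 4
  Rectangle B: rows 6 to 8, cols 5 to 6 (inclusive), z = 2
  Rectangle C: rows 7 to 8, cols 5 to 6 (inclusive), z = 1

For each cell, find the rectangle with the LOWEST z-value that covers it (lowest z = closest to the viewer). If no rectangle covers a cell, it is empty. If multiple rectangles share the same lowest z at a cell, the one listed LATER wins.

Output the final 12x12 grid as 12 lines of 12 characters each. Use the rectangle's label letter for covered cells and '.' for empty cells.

........AA..
........AA..
............
............
............
............
.....BB.....
.....CC.....
.....CC.....
............
............
............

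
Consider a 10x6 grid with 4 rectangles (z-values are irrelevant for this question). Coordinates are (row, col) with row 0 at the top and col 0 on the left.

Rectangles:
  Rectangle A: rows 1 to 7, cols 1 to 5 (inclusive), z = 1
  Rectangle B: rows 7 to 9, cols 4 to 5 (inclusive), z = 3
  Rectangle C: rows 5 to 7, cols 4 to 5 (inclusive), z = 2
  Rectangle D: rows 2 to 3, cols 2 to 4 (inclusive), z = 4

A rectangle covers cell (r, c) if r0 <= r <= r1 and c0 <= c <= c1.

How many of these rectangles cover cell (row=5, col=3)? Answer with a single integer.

Check cell (5,3):
  A: rows 1-7 cols 1-5 -> covers
  B: rows 7-9 cols 4-5 -> outside (row miss)
  C: rows 5-7 cols 4-5 -> outside (col miss)
  D: rows 2-3 cols 2-4 -> outside (row miss)
Count covering = 1

Answer: 1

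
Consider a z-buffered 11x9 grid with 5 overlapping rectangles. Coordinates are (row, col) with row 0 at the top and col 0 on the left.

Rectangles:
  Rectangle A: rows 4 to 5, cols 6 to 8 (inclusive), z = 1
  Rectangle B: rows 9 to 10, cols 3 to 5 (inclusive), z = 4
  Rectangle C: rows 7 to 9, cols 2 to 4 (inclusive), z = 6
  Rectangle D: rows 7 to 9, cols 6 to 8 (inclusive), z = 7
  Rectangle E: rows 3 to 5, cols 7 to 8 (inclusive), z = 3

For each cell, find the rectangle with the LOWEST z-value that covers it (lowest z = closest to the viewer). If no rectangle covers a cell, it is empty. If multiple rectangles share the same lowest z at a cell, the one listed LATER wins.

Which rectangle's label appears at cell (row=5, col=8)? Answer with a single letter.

Answer: A

Derivation:
Check cell (5,8):
  A: rows 4-5 cols 6-8 z=1 -> covers; best now A (z=1)
  B: rows 9-10 cols 3-5 -> outside (row miss)
  C: rows 7-9 cols 2-4 -> outside (row miss)
  D: rows 7-9 cols 6-8 -> outside (row miss)
  E: rows 3-5 cols 7-8 z=3 -> covers; best now A (z=1)
Winner: A at z=1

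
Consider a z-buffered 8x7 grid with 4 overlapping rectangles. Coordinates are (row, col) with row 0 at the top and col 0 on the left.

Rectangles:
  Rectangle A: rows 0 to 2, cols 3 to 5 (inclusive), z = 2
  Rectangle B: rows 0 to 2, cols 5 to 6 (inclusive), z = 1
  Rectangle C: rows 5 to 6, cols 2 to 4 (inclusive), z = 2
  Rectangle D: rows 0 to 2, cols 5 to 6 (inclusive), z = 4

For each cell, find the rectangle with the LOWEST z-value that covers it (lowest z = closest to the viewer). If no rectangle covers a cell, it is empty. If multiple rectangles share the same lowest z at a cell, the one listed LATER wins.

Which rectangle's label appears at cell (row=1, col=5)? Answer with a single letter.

Check cell (1,5):
  A: rows 0-2 cols 3-5 z=2 -> covers; best now A (z=2)
  B: rows 0-2 cols 5-6 z=1 -> covers; best now B (z=1)
  C: rows 5-6 cols 2-4 -> outside (row miss)
  D: rows 0-2 cols 5-6 z=4 -> covers; best now B (z=1)
Winner: B at z=1

Answer: B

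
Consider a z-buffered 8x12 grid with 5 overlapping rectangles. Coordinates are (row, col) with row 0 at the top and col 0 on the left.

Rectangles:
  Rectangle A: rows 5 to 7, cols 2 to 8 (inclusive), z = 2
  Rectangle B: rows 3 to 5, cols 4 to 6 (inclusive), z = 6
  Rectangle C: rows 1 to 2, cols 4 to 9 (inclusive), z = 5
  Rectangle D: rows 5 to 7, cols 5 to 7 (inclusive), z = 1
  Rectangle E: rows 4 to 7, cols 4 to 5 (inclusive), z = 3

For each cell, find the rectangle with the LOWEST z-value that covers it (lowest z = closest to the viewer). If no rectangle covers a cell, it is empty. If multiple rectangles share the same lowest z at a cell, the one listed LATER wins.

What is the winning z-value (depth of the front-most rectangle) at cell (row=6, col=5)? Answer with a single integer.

Check cell (6,5):
  A: rows 5-7 cols 2-8 z=2 -> covers; best now A (z=2)
  B: rows 3-5 cols 4-6 -> outside (row miss)
  C: rows 1-2 cols 4-9 -> outside (row miss)
  D: rows 5-7 cols 5-7 z=1 -> covers; best now D (z=1)
  E: rows 4-7 cols 4-5 z=3 -> covers; best now D (z=1)
Winner: D at z=1

Answer: 1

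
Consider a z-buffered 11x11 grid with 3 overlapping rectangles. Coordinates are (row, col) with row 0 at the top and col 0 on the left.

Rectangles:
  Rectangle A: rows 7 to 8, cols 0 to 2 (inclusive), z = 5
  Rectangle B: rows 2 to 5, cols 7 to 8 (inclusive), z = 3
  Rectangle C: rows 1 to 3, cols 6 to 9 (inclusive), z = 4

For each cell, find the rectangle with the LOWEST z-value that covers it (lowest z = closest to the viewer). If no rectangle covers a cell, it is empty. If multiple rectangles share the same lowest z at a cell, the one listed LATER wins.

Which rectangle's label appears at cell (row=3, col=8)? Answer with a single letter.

Check cell (3,8):
  A: rows 7-8 cols 0-2 -> outside (row miss)
  B: rows 2-5 cols 7-8 z=3 -> covers; best now B (z=3)
  C: rows 1-3 cols 6-9 z=4 -> covers; best now B (z=3)
Winner: B at z=3

Answer: B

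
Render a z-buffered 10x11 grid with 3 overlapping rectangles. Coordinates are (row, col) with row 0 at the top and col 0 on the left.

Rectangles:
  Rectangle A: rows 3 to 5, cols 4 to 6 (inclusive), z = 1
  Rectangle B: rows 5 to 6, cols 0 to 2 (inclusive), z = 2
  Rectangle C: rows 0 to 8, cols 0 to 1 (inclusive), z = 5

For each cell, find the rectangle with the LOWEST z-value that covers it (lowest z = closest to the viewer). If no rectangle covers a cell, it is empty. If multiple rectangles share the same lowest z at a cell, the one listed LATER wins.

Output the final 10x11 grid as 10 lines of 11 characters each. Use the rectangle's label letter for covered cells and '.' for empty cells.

CC.........
CC.........
CC.........
CC..AAA....
CC..AAA....
BBB.AAA....
BBB........
CC.........
CC.........
...........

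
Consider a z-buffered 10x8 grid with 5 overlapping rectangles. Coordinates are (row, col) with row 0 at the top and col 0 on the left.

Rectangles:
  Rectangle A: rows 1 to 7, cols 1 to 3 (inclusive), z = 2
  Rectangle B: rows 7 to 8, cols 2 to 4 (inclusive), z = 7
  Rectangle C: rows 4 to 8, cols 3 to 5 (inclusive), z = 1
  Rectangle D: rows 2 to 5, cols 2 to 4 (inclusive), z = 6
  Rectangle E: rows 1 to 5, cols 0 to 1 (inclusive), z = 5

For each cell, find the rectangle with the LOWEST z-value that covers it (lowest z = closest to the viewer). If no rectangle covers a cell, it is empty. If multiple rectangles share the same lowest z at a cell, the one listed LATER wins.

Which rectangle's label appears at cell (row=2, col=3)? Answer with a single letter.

Check cell (2,3):
  A: rows 1-7 cols 1-3 z=2 -> covers; best now A (z=2)
  B: rows 7-8 cols 2-4 -> outside (row miss)
  C: rows 4-8 cols 3-5 -> outside (row miss)
  D: rows 2-5 cols 2-4 z=6 -> covers; best now A (z=2)
  E: rows 1-5 cols 0-1 -> outside (col miss)
Winner: A at z=2

Answer: A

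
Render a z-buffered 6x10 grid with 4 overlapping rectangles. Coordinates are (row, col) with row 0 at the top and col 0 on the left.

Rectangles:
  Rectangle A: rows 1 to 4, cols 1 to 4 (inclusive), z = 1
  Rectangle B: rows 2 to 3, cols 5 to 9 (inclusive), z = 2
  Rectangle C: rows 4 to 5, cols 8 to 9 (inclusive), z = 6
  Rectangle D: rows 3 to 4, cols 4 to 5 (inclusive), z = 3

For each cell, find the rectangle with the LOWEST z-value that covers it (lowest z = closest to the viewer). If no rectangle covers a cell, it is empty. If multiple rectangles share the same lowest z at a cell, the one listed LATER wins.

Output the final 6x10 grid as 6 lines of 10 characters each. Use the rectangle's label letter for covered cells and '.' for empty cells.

..........
.AAAA.....
.AAAABBBBB
.AAAABBBBB
.AAAAD..CC
........CC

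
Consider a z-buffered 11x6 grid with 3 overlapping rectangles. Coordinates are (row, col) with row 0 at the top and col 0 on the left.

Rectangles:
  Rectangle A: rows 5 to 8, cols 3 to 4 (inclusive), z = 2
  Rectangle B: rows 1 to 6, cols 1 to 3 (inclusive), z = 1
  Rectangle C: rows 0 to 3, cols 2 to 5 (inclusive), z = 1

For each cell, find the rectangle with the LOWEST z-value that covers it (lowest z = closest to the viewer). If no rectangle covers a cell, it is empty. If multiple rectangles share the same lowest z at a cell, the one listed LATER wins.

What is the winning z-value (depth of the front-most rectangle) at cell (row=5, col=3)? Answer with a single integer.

Check cell (5,3):
  A: rows 5-8 cols 3-4 z=2 -> covers; best now A (z=2)
  B: rows 1-6 cols 1-3 z=1 -> covers; best now B (z=1)
  C: rows 0-3 cols 2-5 -> outside (row miss)
Winner: B at z=1

Answer: 1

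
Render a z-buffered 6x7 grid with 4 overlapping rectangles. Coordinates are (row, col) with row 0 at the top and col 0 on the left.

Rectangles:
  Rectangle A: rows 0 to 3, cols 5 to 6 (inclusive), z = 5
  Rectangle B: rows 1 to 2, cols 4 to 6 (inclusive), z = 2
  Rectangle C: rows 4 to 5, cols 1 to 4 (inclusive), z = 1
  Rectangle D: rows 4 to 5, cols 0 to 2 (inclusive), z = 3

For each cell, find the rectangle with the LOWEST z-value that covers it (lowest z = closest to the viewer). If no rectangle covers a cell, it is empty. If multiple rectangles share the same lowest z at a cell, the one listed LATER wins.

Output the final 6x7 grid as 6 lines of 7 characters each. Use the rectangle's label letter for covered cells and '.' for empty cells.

.....AA
....BBB
....BBB
.....AA
DCCCC..
DCCCC..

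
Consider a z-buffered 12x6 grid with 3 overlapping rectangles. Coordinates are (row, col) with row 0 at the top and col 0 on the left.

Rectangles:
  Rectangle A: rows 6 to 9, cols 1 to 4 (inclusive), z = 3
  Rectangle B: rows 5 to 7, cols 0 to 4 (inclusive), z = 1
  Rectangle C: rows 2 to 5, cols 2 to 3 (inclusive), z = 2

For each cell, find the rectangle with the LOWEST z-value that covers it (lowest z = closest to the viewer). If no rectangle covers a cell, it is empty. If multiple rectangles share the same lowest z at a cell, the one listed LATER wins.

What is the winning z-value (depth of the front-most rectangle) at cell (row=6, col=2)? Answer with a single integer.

Check cell (6,2):
  A: rows 6-9 cols 1-4 z=3 -> covers; best now A (z=3)
  B: rows 5-7 cols 0-4 z=1 -> covers; best now B (z=1)
  C: rows 2-5 cols 2-3 -> outside (row miss)
Winner: B at z=1

Answer: 1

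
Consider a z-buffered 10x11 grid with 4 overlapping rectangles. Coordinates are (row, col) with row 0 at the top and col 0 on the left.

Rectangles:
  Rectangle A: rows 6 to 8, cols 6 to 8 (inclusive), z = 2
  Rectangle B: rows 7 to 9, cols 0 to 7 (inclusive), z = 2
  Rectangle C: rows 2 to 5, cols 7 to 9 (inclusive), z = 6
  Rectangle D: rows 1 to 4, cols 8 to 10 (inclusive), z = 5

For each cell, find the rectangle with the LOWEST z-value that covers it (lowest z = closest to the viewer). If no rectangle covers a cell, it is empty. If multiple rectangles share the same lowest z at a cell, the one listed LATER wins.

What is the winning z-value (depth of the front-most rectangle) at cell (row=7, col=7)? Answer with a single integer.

Check cell (7,7):
  A: rows 6-8 cols 6-8 z=2 -> covers; best now A (z=2)
  B: rows 7-9 cols 0-7 z=2 -> covers; best now B (z=2)
  C: rows 2-5 cols 7-9 -> outside (row miss)
  D: rows 1-4 cols 8-10 -> outside (row miss)
Winner: B at z=2

Answer: 2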